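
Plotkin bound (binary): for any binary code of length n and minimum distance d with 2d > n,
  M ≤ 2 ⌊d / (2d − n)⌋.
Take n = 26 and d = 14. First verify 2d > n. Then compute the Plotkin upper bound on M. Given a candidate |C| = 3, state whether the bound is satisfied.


Plotkin bound M ≤ 14; given |C| = 3 ≤ bound (satisfied).

Check applicability: 2d = 28, n = 26.
2d − n = 2 > 0, so Plotkin applies.
Compute d/(2d−n) = 14/2 ≈ 7.0000.
⌊d/(2d−n)⌋ = 7.
Plotkin bound: M ≤ 2·7 = 14.
Given |C| = 3, check: satisfied.
This |C| is below the Plotkin bound.


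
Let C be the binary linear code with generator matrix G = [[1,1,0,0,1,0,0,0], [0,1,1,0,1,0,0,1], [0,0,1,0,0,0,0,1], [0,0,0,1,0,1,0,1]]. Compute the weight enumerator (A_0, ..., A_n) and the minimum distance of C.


Weight distribution: A_0 = 1, A_1 = 1, A_2 = 2, A_3 = 4, A_4 = 3, A_5 = 3, A_6 = 2. Minimum distance d = 1.

Enumerate all 2^4 = 16 messages m ∈ F_2^4.
For each, compute codeword c = mG in F_2^8, then tally its weight.
  m = 0000 → c = 00000000, weight = 0.
  m = 1000 → c = 11001000, weight = 3.
  m = 0100 → c = 01101001, weight = 4.
  m = 1100 → c = 10100001, weight = 3.
  m = 0010 → c = 00100001, weight = 2.
  m = 1010 → c = 11101001, weight = 5.
  m = 0110 → c = 01001000, weight = 2.
  m = 1110 → c = 10000000, weight = 1.
  m = 0001 → c = 00010101, weight = 3.
  m = 1001 → c = 11011101, weight = 6.
  m = 0101 → c = 01111100, weight = 5.
  m = 1101 → c = 10110100, weight = 4.
  m = 0011 → c = 00110100, weight = 3.
  m = 1011 → c = 11111100, weight = 6.
  m = 0111 → c = 01011101, weight = 5.
  m = 1111 → c = 10010101, weight = 4.
Tally weights:
  weight 0: 1 codewords.
  weight 1: 1 codewords.
  weight 2: 2 codewords.
  weight 3: 4 codewords.
  weight 4: 3 codewords.
  weight 5: 3 codewords.
  weight 6: 2 codewords.
Minimum distance d = smallest w > 0 with A_w > 0 = 1.
Sanity: Σ A_w = 16 = 2^4 = 16 ✓.


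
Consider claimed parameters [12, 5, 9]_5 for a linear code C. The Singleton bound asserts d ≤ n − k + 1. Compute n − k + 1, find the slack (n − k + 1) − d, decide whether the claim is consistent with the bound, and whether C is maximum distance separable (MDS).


Singleton RHS = n − k + 1 = 8, slack = -1, bound violated (no such code; not MDS).

Singleton bound: d ≤ n − k + 1.
Here n = 12, k = 5, so n − k + 1 = 8.
Given d = 9, check d ≤ 8: NO.
Slack = (n − k + 1) − d = -1.
The slack is negative: d = 9 exceeds n − k + 1 = 8 by 1, so the Singleton bound is violated and no linear [12, 5, 9]_5 code can exist. In particular it is not MDS (MDS requires d = n − k + 1 exactly).
Description: the claimed parameters are [12, 5, 9]_5; such a code would be impossible (violates the Singleton bound).


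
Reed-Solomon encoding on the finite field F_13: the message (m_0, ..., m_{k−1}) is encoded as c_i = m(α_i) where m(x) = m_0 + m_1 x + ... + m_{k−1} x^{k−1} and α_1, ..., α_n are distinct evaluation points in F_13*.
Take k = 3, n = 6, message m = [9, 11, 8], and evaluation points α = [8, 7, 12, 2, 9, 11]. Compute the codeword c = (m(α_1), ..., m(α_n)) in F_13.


c = [11, 10, 6, 11, 2, 6]

Message polynomial: m(x) = 9 + 11·x + 8·x^2 (mod 13).
For each evaluation point α_i, compute m(α_i) mod 13:
  α_1 = 8: Horner steps 8 → 10 → 11, so m(8) = 11.
  α_2 = 7: Horner steps 8 → 2 → 10, so m(7) = 10.
  α_3 = 12: Horner steps 8 → 3 → 6, so m(12) = 6.
  α_4 = 2: Horner steps 8 → 1 → 11, so m(2) = 11.
  α_5 = 9: Horner steps 8 → 5 → 2, so m(9) = 2.
  α_6 = 11: Horner steps 8 → 8 → 6, so m(11) = 6.
Codeword c = [11, 10, 6, 11, 2, 6] ∈ F_13^6.


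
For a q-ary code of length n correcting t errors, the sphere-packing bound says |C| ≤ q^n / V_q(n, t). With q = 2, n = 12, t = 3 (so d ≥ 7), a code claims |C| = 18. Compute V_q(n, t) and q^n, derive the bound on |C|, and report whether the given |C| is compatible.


V_q(n, t) = 299, q^n = 4096, Hamming bound = 13, |C| = 18 > bound (violated).

Step 1: Compute V_q(n, t) = Σ_{j=0}^3 C(n, j) (q−1)^j.
  j = 0: C(12,0)·(1)^0 = 1·1 = 1.
  j = 1: C(12,1)·(1)^1 = 12·1 = 12.
  j = 2: C(12,2)·(1)^2 = 66·1 = 66.
  j = 3: C(12,3)·(1)^3 = 220·1 = 220.
  V_q(n, t) = 1 + 12 + 66 + 220 = 299.
Step 2: q^n = 2^12 = 4096.
Step 3: Hamming bound ⌊q^n / V_q(n,t)⌋ = ⌊4096/299⌋ = 13.
Step 4: Compare |C| = 18 to 13: violated.
The claimed |C| lies above the Hamming bound, so no 2-ary code of length 12 with d ≥ 7 can have 18 codewords.


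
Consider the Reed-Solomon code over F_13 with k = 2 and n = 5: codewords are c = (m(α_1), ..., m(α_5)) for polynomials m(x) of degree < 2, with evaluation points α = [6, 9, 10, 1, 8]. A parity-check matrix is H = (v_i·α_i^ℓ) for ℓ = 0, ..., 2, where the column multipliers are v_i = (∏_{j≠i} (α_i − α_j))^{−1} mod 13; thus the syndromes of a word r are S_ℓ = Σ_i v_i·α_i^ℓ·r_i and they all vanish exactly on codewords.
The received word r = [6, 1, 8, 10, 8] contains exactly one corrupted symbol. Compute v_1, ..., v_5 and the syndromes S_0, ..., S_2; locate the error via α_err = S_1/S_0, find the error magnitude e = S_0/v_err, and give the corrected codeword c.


S = (7, 4, 6), error at position 5, error magnitude e = 1, c = [6, 1, 8, 10, 7].

Step 1: column multipliers v_i = (∏_{j≠i}(α_i − α_j))^{−1} mod 13.
  i = 1 (α = 6): (6−9)(6−10)(6−1)(6−8) = (−3)·(−4)·5·(−2) = −120 ≡ 10, so v_1 = 10^{−1} = 4 (mod 13).
  i = 2 (α = 9): (9−6)(9−10)(9−1)(9−8) = 3·(−1)·8·1 = −24 ≡ 2, so v_2 = 2^{−1} = 7 (mod 13).
  i = 3 (α = 10): (10−6)(10−9)(10−1)(10−8) = 4·1·9·2 = 72 ≡ 7, so v_3 = 7^{−1} = 2 (mod 13).
  i = 4 (α = 1): (1−6)(1−9)(1−10)(1−8) = (−5)·(−8)·(−9)·(−7) = 2520 ≡ 11, so v_4 = 11^{−1} = 6 (mod 13).
  i = 5 (α = 8): (8−6)(8−9)(8−10)(8−1) = 2·(−1)·(−2)·7 = 28 ≡ 2, so v_5 = 2^{−1} = 7 (mod 13).
  v = [4, 7, 2, 6, 7].
Step 2: syndromes of r = [6, 1, 8, 10, 8] (all sums mod 13).
  S_0 = Σ v_i r_i = 4·6 + 7·1 + 2·8 + 6·10 + 7·8 = 163 ≡ 7.
  S_1 = Σ v_i α_i r_i = 4·6·6 + 7·9·1 + 2·10·8 + 6·1·10 + 7·8·8 = 875 ≡ 4.
  α_i^2 mod 13 = [10, 3, 9, 1, 12].
  S_2 = Σ v_i α_i^2 r_i = 4·10·6 + 7·3·1 + 2·9·8 + 6·1·10 + 7·12·8 = 1137 ≡ 6.
  S = (7, 4, 6) ≠ 0, so r is not a codeword (an error is present).
Step 3: locate the error. For a single error e at position i, S_ℓ = v_i·e·α_i^ℓ, so α_err = S_1/S_0.
  S_0^{−1} = 7^{−1} = 2 (mod 13), so α_err = 4·2 = 8 ≡ 8 = α_5. Error position i = 5.
  Consistency check: S_2/S_1 = 6·10 = 60 ≡ 8 = α_err ✓ (single-error assumption holds).
Step 4: error magnitude e = S_0/v_5 = S_0·∏_{j≠5}(α_5 − α_j) = 7·2 = 14 ≡ 1 (mod 13).
Step 5: correct position 5: c_5 = r_5 − e = 8 − 1 ≡ 7 (mod 13). Hence c = [6, 1, 8, 10, 7].
  Check: interpolating c through the α_i gives m(x) = 3 + 7·x (degree < 2) with m(α_i) = c_i for every i, so c is indeed a codeword.


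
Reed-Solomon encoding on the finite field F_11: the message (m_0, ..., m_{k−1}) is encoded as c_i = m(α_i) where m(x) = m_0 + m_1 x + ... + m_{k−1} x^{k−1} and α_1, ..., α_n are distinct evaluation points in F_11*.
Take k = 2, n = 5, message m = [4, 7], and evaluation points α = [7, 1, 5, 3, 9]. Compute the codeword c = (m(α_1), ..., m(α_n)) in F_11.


c = [9, 0, 6, 3, 1]

Message polynomial: m(x) = 4 + 7·x (mod 11).
For each evaluation point α_i, compute m(α_i) mod 11:
  α_1 = 7: Horner steps 7 → 9, so m(7) = 9.
  α_2 = 1: Horner steps 7 → 0, so m(1) = 0.
  α_3 = 5: Horner steps 7 → 6, so m(5) = 6.
  α_4 = 3: Horner steps 7 → 3, so m(3) = 3.
  α_5 = 9: Horner steps 7 → 1, so m(9) = 1.
Codeword c = [9, 0, 6, 3, 1] ∈ F_11^5.


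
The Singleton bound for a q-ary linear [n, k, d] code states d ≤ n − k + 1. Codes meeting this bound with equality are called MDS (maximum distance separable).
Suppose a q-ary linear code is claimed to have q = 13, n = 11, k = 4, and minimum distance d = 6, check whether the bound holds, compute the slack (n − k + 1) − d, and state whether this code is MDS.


Singleton RHS = n − k + 1 = 8, slack = 2, bound satisfied, not MDS.

Singleton bound: d ≤ n − k + 1.
Here n = 11, k = 4, so n − k + 1 = 8.
Given d = 6, check d ≤ 8: YES.
Slack = (n − k + 1) − d = 2.
The code is NOT MDS (slack = 2 > 0).
Description: the claimed parameters are [11, 4, 6]_13; such a code would be non-MDS.


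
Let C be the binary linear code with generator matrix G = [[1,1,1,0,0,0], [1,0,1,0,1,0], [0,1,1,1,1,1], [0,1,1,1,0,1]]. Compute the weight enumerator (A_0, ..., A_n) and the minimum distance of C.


Weight distribution: A_0 = 1, A_1 = 2, A_2 = 2, A_3 = 4, A_4 = 5, A_5 = 2. Minimum distance d = 1.

Enumerate all 2^4 = 16 messages m ∈ F_2^4.
For each, compute codeword c = mG in F_2^6, then tally its weight.
  m = 0000 → c = 000000, weight = 0.
  m = 1000 → c = 111000, weight = 3.
  m = 0100 → c = 101010, weight = 3.
  m = 1100 → c = 010010, weight = 2.
  m = 0010 → c = 011111, weight = 5.
  m = 1010 → c = 100111, weight = 4.
  m = 0110 → c = 110101, weight = 4.
  m = 1110 → c = 001101, weight = 3.
  m = 0001 → c = 011101, weight = 4.
  m = 1001 → c = 100101, weight = 3.
  m = 0101 → c = 110111, weight = 5.
  m = 1101 → c = 001111, weight = 4.
  m = 0011 → c = 000010, weight = 1.
  m = 1011 → c = 111010, weight = 4.
  m = 0111 → c = 101000, weight = 2.
  m = 1111 → c = 010000, weight = 1.
Tally weights:
  weight 0: 1 codewords.
  weight 1: 2 codewords.
  weight 2: 2 codewords.
  weight 3: 4 codewords.
  weight 4: 5 codewords.
  weight 5: 2 codewords.
Minimum distance d = smallest w > 0 with A_w > 0 = 1.
Sanity: Σ A_w = 16 = 2^4 = 16 ✓.


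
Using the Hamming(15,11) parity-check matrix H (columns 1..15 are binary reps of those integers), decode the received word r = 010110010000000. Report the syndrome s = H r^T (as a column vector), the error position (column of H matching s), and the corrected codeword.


s = (1, 0, 1, 1)^T, error position = 11, corrected codeword c = 010110010010000

Compute s = H r^T mod 2 one row at a time:
  s_1 = 1 + 0 + 0 + 0 + 0 + 0 + 0 + 0 = 1 ≡ 1 (mod 2).
  s_2 = 1 + 1 + 0 + 0 + 0 + 0 + 0 + 0 = 2 ≡ 0 (mod 2).
  s_3 = 1 + 0 + 0 + 0 + 0 + 0 + 0 + 0 = 1 ≡ 1 (mod 2).
  s_4 = 0 + 0 + 1 + 0 + 0 + 0 + 0 + 0 = 1 ≡ 1 (mod 2).
s = (1, 0, 1, 1)^T — this equals column 11 of H (binary 1011), so error is at position 11.
Correct: flip bit 11 of r = 010110010000000 to get c = 010110010010000.


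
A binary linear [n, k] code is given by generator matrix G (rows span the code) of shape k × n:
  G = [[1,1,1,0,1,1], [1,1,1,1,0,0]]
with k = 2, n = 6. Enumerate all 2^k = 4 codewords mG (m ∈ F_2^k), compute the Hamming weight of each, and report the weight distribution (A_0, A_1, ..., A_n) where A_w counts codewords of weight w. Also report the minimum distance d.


Weight distribution: A_0 = 1, A_3 = 1, A_4 = 1, A_5 = 1. Minimum distance d = 3.

Enumerate all 2^2 = 4 messages m ∈ F_2^2.
For each, compute codeword c = mG in F_2^6, then tally its weight.
  m = 00 → c = 000000, weight = 0.
  m = 10 → c = 111011, weight = 5.
  m = 01 → c = 111100, weight = 4.
  m = 11 → c = 000111, weight = 3.
Tally weights:
  weight 0: 1 codewords.
  weight 3: 1 codewords.
  weight 4: 1 codewords.
  weight 5: 1 codewords.
Minimum distance d = smallest w > 0 with A_w > 0 = 3.
Sanity: Σ A_w = 4 = 2^2 = 4 ✓.


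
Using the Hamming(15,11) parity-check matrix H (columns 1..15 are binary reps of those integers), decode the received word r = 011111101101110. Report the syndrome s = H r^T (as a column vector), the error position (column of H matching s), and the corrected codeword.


s = (1, 1, 0, 1)^T, error position = 13, corrected codeword c = 011111101101010

Compute s = H r^T mod 2 one row at a time:
  s_1 = 0 + 1 + 1 + 0 + 1 + 1 + 1 + 0 = 5 ≡ 1 (mod 2).
  s_2 = 1 + 1 + 1 + 1 + 1 + 1 + 1 + 0 = 7 ≡ 1 (mod 2).
  s_3 = 1 + 1 + 1 + 1 + 1 + 0 + 1 + 0 = 6 ≡ 0 (mod 2).
  s_4 = 0 + 1 + 1 + 1 + 1 + 0 + 1 + 0 = 5 ≡ 1 (mod 2).
s = (1, 1, 0, 1)^T — this equals column 13 of H (binary 1101), so error is at position 13.
Correct: flip bit 13 of r = 011111101101110 to get c = 011111101101010.


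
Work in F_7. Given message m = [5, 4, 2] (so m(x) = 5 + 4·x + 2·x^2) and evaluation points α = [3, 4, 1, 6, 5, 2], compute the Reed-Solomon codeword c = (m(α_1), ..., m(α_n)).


c = [0, 4, 4, 3, 5, 0]

Message polynomial: m(x) = 5 + 4·x + 2·x^2 (mod 7).
For each evaluation point α_i, compute m(α_i) mod 7:
  α_1 = 3: Horner steps 2 → 3 → 0, so m(3) = 0.
  α_2 = 4: Horner steps 2 → 5 → 4, so m(4) = 4.
  α_3 = 1: Horner steps 2 → 6 → 4, so m(1) = 4.
  α_4 = 6: Horner steps 2 → 2 → 3, so m(6) = 3.
  α_5 = 5: Horner steps 2 → 0 → 5, so m(5) = 5.
  α_6 = 2: Horner steps 2 → 1 → 0, so m(2) = 0.
Codeword c = [0, 4, 4, 3, 5, 0] ∈ F_7^6.


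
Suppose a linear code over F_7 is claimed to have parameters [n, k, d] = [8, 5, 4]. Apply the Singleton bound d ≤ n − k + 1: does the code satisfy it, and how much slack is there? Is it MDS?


Singleton RHS = n − k + 1 = 4, slack = 0, bound satisfied, MDS.

Singleton bound: d ≤ n − k + 1.
Here n = 8, k = 5, so n − k + 1 = 4.
Given d = 4, check d ≤ 4: YES.
Slack = (n − k + 1) − d = 0.
The code is MDS (slack = 0).
Description: the claimed parameters are [8, 5, 4]_7; such a code would be MDS (meets Singleton bound).


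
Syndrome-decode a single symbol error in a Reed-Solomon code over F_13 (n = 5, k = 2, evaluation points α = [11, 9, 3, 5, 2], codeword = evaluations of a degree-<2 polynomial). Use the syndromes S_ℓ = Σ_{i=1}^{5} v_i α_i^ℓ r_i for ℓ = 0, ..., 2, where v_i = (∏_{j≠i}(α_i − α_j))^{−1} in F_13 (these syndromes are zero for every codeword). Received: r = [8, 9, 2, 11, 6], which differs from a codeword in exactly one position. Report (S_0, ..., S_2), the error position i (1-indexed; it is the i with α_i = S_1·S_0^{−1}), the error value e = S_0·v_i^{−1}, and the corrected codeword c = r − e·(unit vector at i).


S = (2, 6, 5), error at position 3, error magnitude e = 3, c = [8, 9, 12, 11, 6].

Step 1: column multipliers v_i = (∏_{j≠i}(α_i − α_j))^{−1} mod 13.
  i = 1 (α = 11): (11−9)(11−3)(11−5)(11−2) = 2·8·6·9 = 864 ≡ 6, so v_1 = 6^{−1} = 11 (mod 13).
  i = 2 (α = 9): (9−11)(9−3)(9−5)(9−2) = (−2)·6·4·7 = −336 ≡ 2, so v_2 = 2^{−1} = 7 (mod 13).
  i = 3 (α = 3): (3−11)(3−9)(3−5)(3−2) = (−8)·(−6)·(−2)·1 = −96 ≡ 8, so v_3 = 8^{−1} = 5 (mod 13).
  i = 4 (α = 5): (5−11)(5−9)(5−3)(5−2) = (−6)·(−4)·2·3 = 144 ≡ 1, so v_4 = 1^{−1} = 1 (mod 13).
  i = 5 (α = 2): (2−11)(2−9)(2−3)(2−5) = (−9)·(−7)·(−1)·(−3) = 189 ≡ 7, so v_5 = 7^{−1} = 2 (mod 13).
  v = [11, 7, 5, 1, 2].
Step 2: syndromes of r = [8, 9, 2, 11, 6] (all sums mod 13).
  S_0 = Σ v_i r_i = 11·8 + 7·9 + 5·2 + 1·11 + 2·6 = 184 ≡ 2.
  S_1 = Σ v_i α_i r_i = 11·11·8 + 7·9·9 + 5·3·2 + 1·5·11 + 2·2·6 = 1644 ≡ 6.
  α_i^2 mod 13 = [4, 3, 9, 12, 4].
  S_2 = Σ v_i α_i^2 r_i = 11·4·8 + 7·3·9 + 5·9·2 + 1·12·11 + 2·4·6 = 811 ≡ 5.
  S = (2, 6, 5) ≠ 0, so r is not a codeword (an error is present).
Step 3: locate the error. For a single error e at position i, S_ℓ = v_i·e·α_i^ℓ, so α_err = S_1/S_0.
  S_0^{−1} = 2^{−1} = 7 (mod 13), so α_err = 6·7 = 42 ≡ 3 = α_3. Error position i = 3.
  Consistency check: S_2/S_1 = 5·11 = 55 ≡ 3 = α_err ✓ (single-error assumption holds).
Step 4: error magnitude e = S_0/v_3 = S_0·∏_{j≠3}(α_3 − α_j) = 2·8 = 16 ≡ 3 (mod 13).
Step 5: correct position 3: c_3 = r_3 − e = 2 − 3 ≡ 12 (mod 13). Hence c = [8, 9, 12, 11, 6].
  Check: interpolating c through the α_i gives m(x) = 7 + 6·x (degree < 2) with m(α_i) = c_i for every i, so c is indeed a codeword.


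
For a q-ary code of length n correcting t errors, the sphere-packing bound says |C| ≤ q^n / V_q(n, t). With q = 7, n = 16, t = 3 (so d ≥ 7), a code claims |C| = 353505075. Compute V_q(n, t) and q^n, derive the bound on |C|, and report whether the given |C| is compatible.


V_q(n, t) = 125377, q^n = 33232930569601, Hamming bound = 265064011, |C| = 353505075 > bound (violated).

Step 1: Compute V_q(n, t) = Σ_{j=0}^3 C(n, j) (q−1)^j.
  j = 0: C(16,0)·(6)^0 = 1·1 = 1.
  j = 1: C(16,1)·(6)^1 = 16·6 = 96.
  j = 2: C(16,2)·(6)^2 = 120·36 = 4320.
  j = 3: C(16,3)·(6)^3 = 560·216 = 120960.
  V_q(n, t) = 1 + 96 + 4320 + 120960 = 125377.
Step 2: q^n = 7^16 = 33232930569601.
Step 3: Hamming bound ⌊q^n / V_q(n,t)⌋ = ⌊33232930569601/125377⌋ = 265064011.
Step 4: Compare |C| = 353505075 to 265064011: violated.
The claimed |C| lies above the Hamming bound, so no 7-ary code of length 16 with d ≥ 7 can have 353505075 codewords.


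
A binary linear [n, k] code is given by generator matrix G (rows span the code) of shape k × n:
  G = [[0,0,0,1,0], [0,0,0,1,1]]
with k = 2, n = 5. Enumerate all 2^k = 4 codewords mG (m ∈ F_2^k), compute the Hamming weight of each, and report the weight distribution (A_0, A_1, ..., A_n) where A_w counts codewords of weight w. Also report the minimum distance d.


Weight distribution: A_0 = 1, A_1 = 2, A_2 = 1. Minimum distance d = 1.

Enumerate all 2^2 = 4 messages m ∈ F_2^2.
For each, compute codeword c = mG in F_2^5, then tally its weight.
  m = 00 → c = 00000, weight = 0.
  m = 10 → c = 00010, weight = 1.
  m = 01 → c = 00011, weight = 2.
  m = 11 → c = 00001, weight = 1.
Tally weights:
  weight 0: 1 codewords.
  weight 1: 2 codewords.
  weight 2: 1 codewords.
Minimum distance d = smallest w > 0 with A_w > 0 = 1.
Sanity: Σ A_w = 4 = 2^2 = 4 ✓.


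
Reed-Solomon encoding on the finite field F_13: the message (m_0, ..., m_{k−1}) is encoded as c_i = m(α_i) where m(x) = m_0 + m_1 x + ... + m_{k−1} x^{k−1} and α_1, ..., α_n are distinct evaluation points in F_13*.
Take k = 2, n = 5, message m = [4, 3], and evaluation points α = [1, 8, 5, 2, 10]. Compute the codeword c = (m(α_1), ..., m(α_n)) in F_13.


c = [7, 2, 6, 10, 8]

Message polynomial: m(x) = 4 + 3·x (mod 13).
For each evaluation point α_i, compute m(α_i) mod 13:
  α_1 = 1: Horner steps 3 → 7, so m(1) = 7.
  α_2 = 8: Horner steps 3 → 2, so m(8) = 2.
  α_3 = 5: Horner steps 3 → 6, so m(5) = 6.
  α_4 = 2: Horner steps 3 → 10, so m(2) = 10.
  α_5 = 10: Horner steps 3 → 8, so m(10) = 8.
Codeword c = [7, 2, 6, 10, 8] ∈ F_13^5.


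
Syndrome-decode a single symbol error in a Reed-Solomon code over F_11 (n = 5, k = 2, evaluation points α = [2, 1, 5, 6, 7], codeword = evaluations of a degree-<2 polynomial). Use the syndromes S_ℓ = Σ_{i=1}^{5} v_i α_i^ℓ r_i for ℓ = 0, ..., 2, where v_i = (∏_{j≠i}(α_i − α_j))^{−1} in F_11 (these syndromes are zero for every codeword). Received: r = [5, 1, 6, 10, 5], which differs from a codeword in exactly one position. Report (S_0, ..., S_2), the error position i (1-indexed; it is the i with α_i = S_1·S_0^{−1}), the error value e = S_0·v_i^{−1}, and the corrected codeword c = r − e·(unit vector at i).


S = (7, 5, 2), error at position 5, error magnitude e = 2, c = [5, 1, 6, 10, 3].

Step 1: column multipliers v_i = (∏_{j≠i}(α_i − α_j))^{−1} mod 11.
  i = 1 (α = 2): (2−1)(2−5)(2−6)(2−7) = 1·(−3)·(−4)·(−5) = −60 ≡ 6, so v_1 = 6^{−1} = 2 (mod 11).
  i = 2 (α = 1): (1−2)(1−5)(1−6)(1−7) = (−1)·(−4)·(−5)·(−6) = 120 ≡ 10, so v_2 = 10^{−1} = 10 (mod 11).
  i = 3 (α = 5): (5−2)(5−1)(5−6)(5−7) = 3·4·(−1)·(−2) = 24 ≡ 2, so v_3 = 2^{−1} = 6 (mod 11).
  i = 4 (α = 6): (6−2)(6−1)(6−5)(6−7) = 4·5·1·(−1) = −20 ≡ 2, so v_4 = 2^{−1} = 6 (mod 11).
  i = 5 (α = 7): (7−2)(7−1)(7−5)(7−6) = 5·6·2·1 = 60 ≡ 5, so v_5 = 5^{−1} = 9 (mod 11).
  v = [2, 10, 6, 6, 9].
Step 2: syndromes of r = [5, 1, 6, 10, 5] (all sums mod 11).
  S_0 = Σ v_i r_i = 2·5 + 10·1 + 6·6 + 6·10 + 9·5 = 161 ≡ 7.
  S_1 = Σ v_i α_i r_i = 2·2·5 + 10·1·1 + 6·5·6 + 6·6·10 + 9·7·5 = 885 ≡ 5.
  α_i^2 mod 11 = [4, 1, 3, 3, 5].
  S_2 = Σ v_i α_i^2 r_i = 2·4·5 + 10·1·1 + 6·3·6 + 6·3·10 + 9·5·5 = 563 ≡ 2.
  S = (7, 5, 2) ≠ 0, so r is not a codeword (an error is present).
Step 3: locate the error. For a single error e at position i, S_ℓ = v_i·e·α_i^ℓ, so α_err = S_1/S_0.
  S_0^{−1} = 7^{−1} = 8 (mod 11), so α_err = 5·8 = 40 ≡ 7 = α_5. Error position i = 5.
  Consistency check: S_2/S_1 = 2·9 = 18 ≡ 7 = α_err ✓ (single-error assumption holds).
Step 4: error magnitude e = S_0/v_5 = S_0·∏_{j≠5}(α_5 − α_j) = 7·5 = 35 ≡ 2 (mod 11).
Step 5: correct position 5: c_5 = r_5 − e = 5 − 2 ≡ 3 (mod 11). Hence c = [5, 1, 6, 10, 3].
  Check: interpolating c through the α_i gives m(x) = 8 + 4·x (degree < 2) with m(α_i) = c_i for every i, so c is indeed a codeword.


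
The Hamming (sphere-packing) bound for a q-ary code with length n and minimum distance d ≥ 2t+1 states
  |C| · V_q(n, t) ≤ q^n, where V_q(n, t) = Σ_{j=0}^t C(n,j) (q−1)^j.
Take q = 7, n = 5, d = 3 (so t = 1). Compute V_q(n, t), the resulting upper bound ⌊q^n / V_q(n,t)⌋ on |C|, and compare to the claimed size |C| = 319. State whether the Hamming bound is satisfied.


V_q(n, t) = 31, q^n = 16807, Hamming bound = 542, |C| = 319 ≤ bound (satisfied).

Step 1: Compute V_q(n, t) = Σ_{j=0}^1 C(n, j) (q−1)^j.
  j = 0: C(5,0)·(6)^0 = 1·1 = 1.
  j = 1: C(5,1)·(6)^1 = 5·6 = 30.
  V_q(n, t) = 1 + 30 = 31.
Step 2: q^n = 7^5 = 16807.
Step 3: Hamming bound ⌊q^n / V_q(n,t)⌋ = ⌊16807/31⌋ = 542.
Step 4: Compare |C| = 319 to 542: satisfied.
The claimed |C| lies below the Hamming bound.


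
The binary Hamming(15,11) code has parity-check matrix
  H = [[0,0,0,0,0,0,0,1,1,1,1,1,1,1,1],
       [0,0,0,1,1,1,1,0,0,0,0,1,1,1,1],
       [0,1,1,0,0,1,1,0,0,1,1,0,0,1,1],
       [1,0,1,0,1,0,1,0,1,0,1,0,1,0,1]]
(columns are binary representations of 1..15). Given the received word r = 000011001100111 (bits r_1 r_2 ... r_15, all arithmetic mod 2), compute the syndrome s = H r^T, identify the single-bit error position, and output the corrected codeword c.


s = (1, 1, 0, 0)^T, error position = 12, corrected codeword c = 000011001101111

Compute s = H r^T mod 2 one row at a time:
  s_1 = 0 + 1 + 1 + 0 + 0 + 1 + 1 + 1 = 5 ≡ 1 (mod 2).
  s_2 = 0 + 1 + 1 + 0 + 0 + 1 + 1 + 1 = 5 ≡ 1 (mod 2).
  s_3 = 0 + 0 + 1 + 0 + 1 + 0 + 1 + 1 = 4 ≡ 0 (mod 2).
  s_4 = 0 + 0 + 1 + 0 + 1 + 0 + 1 + 1 = 4 ≡ 0 (mod 2).
s = (1, 1, 0, 0)^T — this equals column 12 of H (binary 1100), so error is at position 12.
Correct: flip bit 12 of r = 000011001100111 to get c = 000011001101111.


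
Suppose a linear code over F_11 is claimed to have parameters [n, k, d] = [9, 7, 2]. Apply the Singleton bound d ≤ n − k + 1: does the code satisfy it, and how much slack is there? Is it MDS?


Singleton RHS = n − k + 1 = 3, slack = 1, bound satisfied, not MDS.

Singleton bound: d ≤ n − k + 1.
Here n = 9, k = 7, so n − k + 1 = 3.
Given d = 2, check d ≤ 3: YES.
Slack = (n − k + 1) − d = 1.
The code is NOT MDS (slack = 1 > 0).
Description: the claimed parameters are [9, 7, 2]_11; such a code would be non-MDS.


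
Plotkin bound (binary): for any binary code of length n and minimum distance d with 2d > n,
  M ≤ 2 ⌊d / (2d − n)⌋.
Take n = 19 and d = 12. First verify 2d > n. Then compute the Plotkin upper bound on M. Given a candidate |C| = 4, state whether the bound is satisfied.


Plotkin bound M ≤ 4; given |C| = 4 ≤ bound (satisfied).

Check applicability: 2d = 24, n = 19.
2d − n = 5 > 0, so Plotkin applies.
Compute d/(2d−n) = 12/5 ≈ 2.4000.
⌊d/(2d−n)⌋ = 2.
Plotkin bound: M ≤ 2·2 = 4.
Given |C| = 4, check: satisfied.
This |C| is at the Plotkin bound.


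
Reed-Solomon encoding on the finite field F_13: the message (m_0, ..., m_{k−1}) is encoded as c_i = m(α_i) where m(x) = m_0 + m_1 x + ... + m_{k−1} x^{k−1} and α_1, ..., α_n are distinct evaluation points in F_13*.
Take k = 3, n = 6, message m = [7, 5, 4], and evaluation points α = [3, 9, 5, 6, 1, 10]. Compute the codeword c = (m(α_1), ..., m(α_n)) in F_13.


c = [6, 12, 2, 12, 3, 2]

Message polynomial: m(x) = 7 + 5·x + 4·x^2 (mod 13).
For each evaluation point α_i, compute m(α_i) mod 13:
  α_1 = 3: Horner steps 4 → 4 → 6, so m(3) = 6.
  α_2 = 9: Horner steps 4 → 2 → 12, so m(9) = 12.
  α_3 = 5: Horner steps 4 → 12 → 2, so m(5) = 2.
  α_4 = 6: Horner steps 4 → 3 → 12, so m(6) = 12.
  α_5 = 1: Horner steps 4 → 9 → 3, so m(1) = 3.
  α_6 = 10: Horner steps 4 → 6 → 2, so m(10) = 2.
Codeword c = [6, 12, 2, 12, 3, 2] ∈ F_13^6.


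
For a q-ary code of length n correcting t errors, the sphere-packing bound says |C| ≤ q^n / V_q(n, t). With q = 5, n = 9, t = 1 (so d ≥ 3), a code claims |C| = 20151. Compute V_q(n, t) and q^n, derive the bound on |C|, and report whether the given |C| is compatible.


V_q(n, t) = 37, q^n = 1953125, Hamming bound = 52787, |C| = 20151 ≤ bound (satisfied).

Step 1: Compute V_q(n, t) = Σ_{j=0}^1 C(n, j) (q−1)^j.
  j = 0: C(9,0)·(4)^0 = 1·1 = 1.
  j = 1: C(9,1)·(4)^1 = 9·4 = 36.
  V_q(n, t) = 1 + 36 = 37.
Step 2: q^n = 5^9 = 1953125.
Step 3: Hamming bound ⌊q^n / V_q(n,t)⌋ = ⌊1953125/37⌋ = 52787.
Step 4: Compare |C| = 20151 to 52787: satisfied.
The claimed |C| lies below the Hamming bound.


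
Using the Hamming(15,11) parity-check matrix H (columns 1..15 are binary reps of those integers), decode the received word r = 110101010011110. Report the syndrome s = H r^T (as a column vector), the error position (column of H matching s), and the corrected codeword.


s = (1, 1, 0, 1)^T, error position = 13, corrected codeword c = 110101010011010

Compute s = H r^T mod 2 one row at a time:
  s_1 = 1 + 0 + 0 + 1 + 1 + 1 + 1 + 0 = 5 ≡ 1 (mod 2).
  s_2 = 1 + 0 + 1 + 0 + 1 + 1 + 1 + 0 = 5 ≡ 1 (mod 2).
  s_3 = 1 + 0 + 1 + 0 + 0 + 1 + 1 + 0 = 4 ≡ 0 (mod 2).
  s_4 = 1 + 0 + 0 + 0 + 0 + 1 + 1 + 0 = 3 ≡ 1 (mod 2).
s = (1, 1, 0, 1)^T — this equals column 13 of H (binary 1101), so error is at position 13.
Correct: flip bit 13 of r = 110101010011110 to get c = 110101010011010.


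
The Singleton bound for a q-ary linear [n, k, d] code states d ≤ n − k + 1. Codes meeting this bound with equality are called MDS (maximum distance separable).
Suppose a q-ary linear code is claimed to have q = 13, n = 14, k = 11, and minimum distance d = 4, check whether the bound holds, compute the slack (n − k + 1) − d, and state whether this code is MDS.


Singleton RHS = n − k + 1 = 4, slack = 0, bound satisfied, MDS.

Singleton bound: d ≤ n − k + 1.
Here n = 14, k = 11, so n − k + 1 = 4.
Given d = 4, check d ≤ 4: YES.
Slack = (n − k + 1) − d = 0.
The code is MDS (slack = 0).
Description: the claimed parameters are [14, 11, 4]_13; such a code would be MDS (meets Singleton bound).


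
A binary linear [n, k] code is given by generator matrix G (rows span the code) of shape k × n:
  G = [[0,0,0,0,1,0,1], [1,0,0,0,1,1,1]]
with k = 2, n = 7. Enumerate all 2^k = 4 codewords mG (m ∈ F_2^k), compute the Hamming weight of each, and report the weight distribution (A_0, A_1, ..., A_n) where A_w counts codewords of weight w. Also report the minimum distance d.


Weight distribution: A_0 = 1, A_2 = 2, A_4 = 1. Minimum distance d = 2.

Enumerate all 2^2 = 4 messages m ∈ F_2^2.
For each, compute codeword c = mG in F_2^7, then tally its weight.
  m = 00 → c = 0000000, weight = 0.
  m = 10 → c = 0000101, weight = 2.
  m = 01 → c = 1000111, weight = 4.
  m = 11 → c = 1000010, weight = 2.
Tally weights:
  weight 0: 1 codewords.
  weight 2: 2 codewords.
  weight 4: 1 codewords.
Minimum distance d = smallest w > 0 with A_w > 0 = 2.
Sanity: Σ A_w = 4 = 2^2 = 4 ✓.


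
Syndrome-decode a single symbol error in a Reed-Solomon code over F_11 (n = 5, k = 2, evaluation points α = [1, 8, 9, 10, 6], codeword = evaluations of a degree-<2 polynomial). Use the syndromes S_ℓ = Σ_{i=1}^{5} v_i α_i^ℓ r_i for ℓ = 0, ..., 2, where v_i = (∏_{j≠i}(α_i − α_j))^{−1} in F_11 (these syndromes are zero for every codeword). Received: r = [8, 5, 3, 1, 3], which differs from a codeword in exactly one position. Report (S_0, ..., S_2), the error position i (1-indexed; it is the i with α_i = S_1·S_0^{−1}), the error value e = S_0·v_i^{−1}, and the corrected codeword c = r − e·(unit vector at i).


S = (5, 8, 4), error at position 5, error magnitude e = 5, c = [8, 5, 3, 1, 9].

Step 1: column multipliers v_i = (∏_{j≠i}(α_i − α_j))^{−1} mod 11.
  i = 1 (α = 1): (1−8)(1−9)(1−10)(1−6) = (−7)·(−8)·(−9)·(−5) = 2520 ≡ 1, so v_1 = 1^{−1} = 1 (mod 11).
  i = 2 (α = 8): (8−1)(8−9)(8−10)(8−6) = 7·(−1)·(−2)·2 = 28 ≡ 6, so v_2 = 6^{−1} = 2 (mod 11).
  i = 3 (α = 9): (9−1)(9−8)(9−10)(9−6) = 8·1·(−1)·3 = −24 ≡ 9, so v_3 = 9^{−1} = 5 (mod 11).
  i = 4 (α = 10): (10−1)(10−8)(10−9)(10−6) = 9·2·1·4 = 72 ≡ 6, so v_4 = 6^{−1} = 2 (mod 11).
  i = 5 (α = 6): (6−1)(6−8)(6−9)(6−10) = 5·(−2)·(−3)·(−4) = −120 ≡ 1, so v_5 = 1^{−1} = 1 (mod 11).
  v = [1, 2, 5, 2, 1].
Step 2: syndromes of r = [8, 5, 3, 1, 3] (all sums mod 11).
  S_0 = Σ v_i r_i = 1·8 + 2·5 + 5·3 + 2·1 + 1·3 = 38 ≡ 5.
  S_1 = Σ v_i α_i r_i = 1·1·8 + 2·8·5 + 5·9·3 + 2·10·1 + 1·6·3 = 261 ≡ 8.
  α_i^2 mod 11 = [1, 9, 4, 1, 3].
  S_2 = Σ v_i α_i^2 r_i = 1·1·8 + 2·9·5 + 5·4·3 + 2·1·1 + 1·3·3 = 169 ≡ 4.
  S = (5, 8, 4) ≠ 0, so r is not a codeword (an error is present).
Step 3: locate the error. For a single error e at position i, S_ℓ = v_i·e·α_i^ℓ, so α_err = S_1/S_0.
  S_0^{−1} = 5^{−1} = 9 (mod 11), so α_err = 8·9 = 72 ≡ 6 = α_5. Error position i = 5.
  Consistency check: S_2/S_1 = 4·7 = 28 ≡ 6 = α_err ✓ (single-error assumption holds).
Step 4: error magnitude e = S_0/v_5 = S_0·∏_{j≠5}(α_5 − α_j) = 5·1 = 5 ≡ 5 (mod 11).
Step 5: correct position 5: c_5 = r_5 − e = 3 − 5 ≡ 9 (mod 11). Hence c = [8, 5, 3, 1, 9].
  Check: interpolating c through the α_i gives m(x) = 10 + 9·x (degree < 2) with m(α_i) = c_i for every i, so c is indeed a codeword.


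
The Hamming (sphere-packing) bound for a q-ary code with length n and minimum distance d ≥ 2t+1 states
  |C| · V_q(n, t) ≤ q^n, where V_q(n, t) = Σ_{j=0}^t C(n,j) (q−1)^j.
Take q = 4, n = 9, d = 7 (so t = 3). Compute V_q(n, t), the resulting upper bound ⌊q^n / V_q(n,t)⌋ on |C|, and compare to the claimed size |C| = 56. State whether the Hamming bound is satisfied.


V_q(n, t) = 2620, q^n = 262144, Hamming bound = 100, |C| = 56 ≤ bound (satisfied).

Step 1: Compute V_q(n, t) = Σ_{j=0}^3 C(n, j) (q−1)^j.
  j = 0: C(9,0)·(3)^0 = 1·1 = 1.
  j = 1: C(9,1)·(3)^1 = 9·3 = 27.
  j = 2: C(9,2)·(3)^2 = 36·9 = 324.
  j = 3: C(9,3)·(3)^3 = 84·27 = 2268.
  V_q(n, t) = 1 + 27 + 324 + 2268 = 2620.
Step 2: q^n = 4^9 = 262144.
Step 3: Hamming bound ⌊q^n / V_q(n,t)⌋ = ⌊262144/2620⌋ = 100.
Step 4: Compare |C| = 56 to 100: satisfied.
The claimed |C| lies below the Hamming bound.


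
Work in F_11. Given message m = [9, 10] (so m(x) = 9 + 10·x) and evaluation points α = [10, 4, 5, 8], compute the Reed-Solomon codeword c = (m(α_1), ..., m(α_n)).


c = [10, 5, 4, 1]

Message polynomial: m(x) = 9 + 10·x (mod 11).
For each evaluation point α_i, compute m(α_i) mod 11:
  α_1 = 10: Horner steps 10 → 10, so m(10) = 10.
  α_2 = 4: Horner steps 10 → 5, so m(4) = 5.
  α_3 = 5: Horner steps 10 → 4, so m(5) = 4.
  α_4 = 8: Horner steps 10 → 1, so m(8) = 1.
Codeword c = [10, 5, 4, 1] ∈ F_11^4.


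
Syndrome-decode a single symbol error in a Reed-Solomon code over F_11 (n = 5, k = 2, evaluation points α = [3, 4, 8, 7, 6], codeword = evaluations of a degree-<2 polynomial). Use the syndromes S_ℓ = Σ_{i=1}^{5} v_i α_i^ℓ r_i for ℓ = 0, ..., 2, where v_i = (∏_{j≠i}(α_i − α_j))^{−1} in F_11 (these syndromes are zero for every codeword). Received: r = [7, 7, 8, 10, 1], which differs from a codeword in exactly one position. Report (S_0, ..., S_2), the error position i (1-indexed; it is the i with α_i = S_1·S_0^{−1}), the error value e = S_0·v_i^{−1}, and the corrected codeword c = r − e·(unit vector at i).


S = (10, 7, 6), error at position 2, error magnitude e = 2, c = [7, 5, 8, 10, 1].

Step 1: column multipliers v_i = (∏_{j≠i}(α_i − α_j))^{−1} mod 11.
  i = 1 (α = 3): (3−4)(3−8)(3−7)(3−6) = (−1)·(−5)·(−4)·(−3) = 60 ≡ 5, so v_1 = 5^{−1} = 9 (mod 11).
  i = 2 (α = 4): (4−3)(4−8)(4−7)(4−6) = 1·(−4)·(−3)·(−2) = −24 ≡ 9, so v_2 = 9^{−1} = 5 (mod 11).
  i = 3 (α = 8): (8−3)(8−4)(8−7)(8−6) = 5·4·1·2 = 40 ≡ 7, so v_3 = 7^{−1} = 8 (mod 11).
  i = 4 (α = 7): (7−3)(7−4)(7−8)(7−6) = 4·3·(−1)·1 = −12 ≡ 10, so v_4 = 10^{−1} = 10 (mod 11).
  i = 5 (α = 6): (6−3)(6−4)(6−8)(6−7) = 3·2·(−2)·(−1) = 12 ≡ 1, so v_5 = 1^{−1} = 1 (mod 11).
  v = [9, 5, 8, 10, 1].
Step 2: syndromes of r = [7, 7, 8, 10, 1] (all sums mod 11).
  S_0 = Σ v_i r_i = 9·7 + 5·7 + 8·8 + 10·10 + 1·1 = 263 ≡ 10.
  S_1 = Σ v_i α_i r_i = 9·3·7 + 5·4·7 + 8·8·8 + 10·7·10 + 1·6·1 = 1547 ≡ 7.
  α_i^2 mod 11 = [9, 5, 9, 5, 3].
  S_2 = Σ v_i α_i^2 r_i = 9·9·7 + 5·5·7 + 8·9·8 + 10·5·10 + 1·3·1 = 1821 ≡ 6.
  S = (10, 7, 6) ≠ 0, so r is not a codeword (an error is present).
Step 3: locate the error. For a single error e at position i, S_ℓ = v_i·e·α_i^ℓ, so α_err = S_1/S_0.
  S_0^{−1} = 10^{−1} = 10 (mod 11), so α_err = 7·10 = 70 ≡ 4 = α_2. Error position i = 2.
  Consistency check: S_2/S_1 = 6·8 = 48 ≡ 4 = α_err ✓ (single-error assumption holds).
Step 4: error magnitude e = S_0/v_2 = S_0·∏_{j≠2}(α_2 − α_j) = 10·9 = 90 ≡ 2 (mod 11).
Step 5: correct position 2: c_2 = r_2 − e = 7 − 2 ≡ 5 (mod 11). Hence c = [7, 5, 8, 10, 1].
  Check: interpolating c through the α_i gives m(x) = 2 + 9·x (degree < 2) with m(α_i) = c_i for every i, so c is indeed a codeword.


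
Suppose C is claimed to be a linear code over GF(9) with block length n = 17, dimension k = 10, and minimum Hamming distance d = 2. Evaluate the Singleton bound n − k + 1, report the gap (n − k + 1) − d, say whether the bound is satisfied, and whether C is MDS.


Singleton RHS = n − k + 1 = 8, slack = 6, bound satisfied, not MDS.

Singleton bound: d ≤ n − k + 1.
Here n = 17, k = 10, so n − k + 1 = 8.
Given d = 2, check d ≤ 8: YES.
Slack = (n − k + 1) − d = 6.
The code is NOT MDS (slack = 6 > 0).
Description: the claimed parameters are [17, 10, 2]_9; such a code would be non-MDS.


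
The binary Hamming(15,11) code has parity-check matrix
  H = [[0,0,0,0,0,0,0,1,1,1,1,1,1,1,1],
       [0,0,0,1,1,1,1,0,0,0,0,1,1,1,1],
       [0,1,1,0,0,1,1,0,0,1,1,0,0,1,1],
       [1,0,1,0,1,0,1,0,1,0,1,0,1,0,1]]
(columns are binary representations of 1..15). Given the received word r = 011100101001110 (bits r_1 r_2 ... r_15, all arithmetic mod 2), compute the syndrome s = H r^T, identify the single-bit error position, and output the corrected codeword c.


s = (0, 1, 0, 0)^T, error position = 4, corrected codeword c = 011000101001110

Compute s = H r^T mod 2 one row at a time:
  s_1 = 0 + 1 + 0 + 0 + 1 + 1 + 1 + 0 = 4 ≡ 0 (mod 2).
  s_2 = 1 + 0 + 0 + 1 + 1 + 1 + 1 + 0 = 5 ≡ 1 (mod 2).
  s_3 = 1 + 1 + 0 + 1 + 0 + 0 + 1 + 0 = 4 ≡ 0 (mod 2).
  s_4 = 0 + 1 + 0 + 1 + 1 + 0 + 1 + 0 = 4 ≡ 0 (mod 2).
s = (0, 1, 0, 0)^T — this equals column 4 of H (binary 0100), so error is at position 4.
Correct: flip bit 4 of r = 011100101001110 to get c = 011000101001110.


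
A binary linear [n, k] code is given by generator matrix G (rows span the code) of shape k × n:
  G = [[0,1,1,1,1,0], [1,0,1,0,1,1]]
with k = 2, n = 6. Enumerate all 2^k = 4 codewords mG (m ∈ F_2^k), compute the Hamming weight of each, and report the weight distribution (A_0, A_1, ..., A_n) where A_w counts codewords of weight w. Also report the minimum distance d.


Weight distribution: A_0 = 1, A_4 = 3. Minimum distance d = 4.

Enumerate all 2^2 = 4 messages m ∈ F_2^2.
For each, compute codeword c = mG in F_2^6, then tally its weight.
  m = 00 → c = 000000, weight = 0.
  m = 10 → c = 011110, weight = 4.
  m = 01 → c = 101011, weight = 4.
  m = 11 → c = 110101, weight = 4.
Tally weights:
  weight 0: 1 codewords.
  weight 4: 3 codewords.
Minimum distance d = smallest w > 0 with A_w > 0 = 4.
Sanity: Σ A_w = 4 = 2^2 = 4 ✓.


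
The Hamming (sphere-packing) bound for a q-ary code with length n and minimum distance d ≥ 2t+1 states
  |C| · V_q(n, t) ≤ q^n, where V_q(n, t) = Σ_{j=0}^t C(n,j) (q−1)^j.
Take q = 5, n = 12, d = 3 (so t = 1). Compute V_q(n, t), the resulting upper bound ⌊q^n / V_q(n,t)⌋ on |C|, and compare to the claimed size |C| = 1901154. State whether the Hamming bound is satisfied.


V_q(n, t) = 49, q^n = 244140625, Hamming bound = 4982461, |C| = 1901154 ≤ bound (satisfied).

Step 1: Compute V_q(n, t) = Σ_{j=0}^1 C(n, j) (q−1)^j.
  j = 0: C(12,0)·(4)^0 = 1·1 = 1.
  j = 1: C(12,1)·(4)^1 = 12·4 = 48.
  V_q(n, t) = 1 + 48 = 49.
Step 2: q^n = 5^12 = 244140625.
Step 3: Hamming bound ⌊q^n / V_q(n,t)⌋ = ⌊244140625/49⌋ = 4982461.
Step 4: Compare |C| = 1901154 to 4982461: satisfied.
The claimed |C| lies below the Hamming bound.


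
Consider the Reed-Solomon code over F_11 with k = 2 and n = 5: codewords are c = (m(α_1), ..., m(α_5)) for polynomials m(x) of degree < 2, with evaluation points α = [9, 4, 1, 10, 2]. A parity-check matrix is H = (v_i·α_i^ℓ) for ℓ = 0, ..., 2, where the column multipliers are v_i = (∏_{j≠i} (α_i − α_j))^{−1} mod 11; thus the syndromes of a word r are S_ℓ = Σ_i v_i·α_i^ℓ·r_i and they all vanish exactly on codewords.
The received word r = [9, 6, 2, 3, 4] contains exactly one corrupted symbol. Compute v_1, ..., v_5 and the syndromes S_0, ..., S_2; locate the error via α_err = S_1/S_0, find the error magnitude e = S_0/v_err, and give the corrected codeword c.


S = (7, 3, 6), error at position 5, error magnitude e = 8, c = [9, 6, 2, 3, 7].

Step 1: column multipliers v_i = (∏_{j≠i}(α_i − α_j))^{−1} mod 11.
  i = 1 (α = 9): (9−4)(9−1)(9−10)(9−2) = 5·8·(−1)·7 = −280 ≡ 6, so v_1 = 6^{−1} = 2 (mod 11).
  i = 2 (α = 4): (4−9)(4−1)(4−10)(4−2) = (−5)·3·(−6)·2 = 180 ≡ 4, so v_2 = 4^{−1} = 3 (mod 11).
  i = 3 (α = 1): (1−9)(1−4)(1−10)(1−2) = (−8)·(−3)·(−9)·(−1) = 216 ≡ 7, so v_3 = 7^{−1} = 8 (mod 11).
  i = 4 (α = 10): (10−9)(10−4)(10−1)(10−2) = 1·6·9·8 = 432 ≡ 3, so v_4 = 3^{−1} = 4 (mod 11).
  i = 5 (α = 2): (2−9)(2−4)(2−1)(2−10) = (−7)·(−2)·1·(−8) = −112 ≡ 9, so v_5 = 9^{−1} = 5 (mod 11).
  v = [2, 3, 8, 4, 5].
Step 2: syndromes of r = [9, 6, 2, 3, 4] (all sums mod 11).
  S_0 = Σ v_i r_i = 2·9 + 3·6 + 8·2 + 4·3 + 5·4 = 84 ≡ 7.
  S_1 = Σ v_i α_i r_i = 2·9·9 + 3·4·6 + 8·1·2 + 4·10·3 + 5·2·4 = 410 ≡ 3.
  α_i^2 mod 11 = [4, 5, 1, 1, 4].
  S_2 = Σ v_i α_i^2 r_i = 2·4·9 + 3·5·6 + 8·1·2 + 4·1·3 + 5·4·4 = 270 ≡ 6.
  S = (7, 3, 6) ≠ 0, so r is not a codeword (an error is present).
Step 3: locate the error. For a single error e at position i, S_ℓ = v_i·e·α_i^ℓ, so α_err = S_1/S_0.
  S_0^{−1} = 7^{−1} = 8 (mod 11), so α_err = 3·8 = 24 ≡ 2 = α_5. Error position i = 5.
  Consistency check: S_2/S_1 = 6·4 = 24 ≡ 2 = α_err ✓ (single-error assumption holds).
Step 4: error magnitude e = S_0/v_5 = S_0·∏_{j≠5}(α_5 − α_j) = 7·9 = 63 ≡ 8 (mod 11).
Step 5: correct position 5: c_5 = r_5 − e = 4 − 8 ≡ 7 (mod 11). Hence c = [9, 6, 2, 3, 7].
  Check: interpolating c through the α_i gives m(x) = 8 + 5·x (degree < 2) with m(α_i) = c_i for every i, so c is indeed a codeword.


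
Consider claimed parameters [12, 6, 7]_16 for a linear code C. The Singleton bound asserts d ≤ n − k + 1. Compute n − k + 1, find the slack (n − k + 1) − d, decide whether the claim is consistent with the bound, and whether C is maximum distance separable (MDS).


Singleton RHS = n − k + 1 = 7, slack = 0, bound satisfied, MDS.

Singleton bound: d ≤ n − k + 1.
Here n = 12, k = 6, so n − k + 1 = 7.
Given d = 7, check d ≤ 7: YES.
Slack = (n − k + 1) − d = 0.
The code is MDS (slack = 0).
Description: the claimed parameters are [12, 6, 7]_16; such a code would be MDS (meets Singleton bound).
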